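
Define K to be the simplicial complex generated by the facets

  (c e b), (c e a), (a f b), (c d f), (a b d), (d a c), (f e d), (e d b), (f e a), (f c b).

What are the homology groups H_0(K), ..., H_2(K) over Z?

K has 6 vertices, 15 edges, 10 triangles.
rank ∂_0 = 0, rank ∂_1 = 5 ⇒ b_0 = 6 − 0 − 5 = 1; all invariant factors of ∂_1 are 1 so no torsion. So H_0 ≅ Z.
rank ∂_1 = 5, rank ∂_2 = 10 ⇒ b_1 = 15 − 5 − 10 = 0; ∂_2 has invariant factor(s) [2] giving torsion. So H_1 ≅ Z/2.
rank ∂_2 = 10, rank ∂_3 = 0 ⇒ b_2 = 10 − 10 − 0 = 0. So H_2 ≅ 0.

H_0 = Z,  H_1 = Z/2,  H_2 = 0.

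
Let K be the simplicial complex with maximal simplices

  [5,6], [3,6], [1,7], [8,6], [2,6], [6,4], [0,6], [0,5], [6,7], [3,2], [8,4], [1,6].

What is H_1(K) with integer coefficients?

H_1 ≅ Z^4.

Order the vertices as 0 < 1 < 2 < 3 < 4 < 5 < 6 < 7 < 8. Listing each simplex with vertices in this order, K has dimension 1 with simplices:

  0-simplices (9): [0], [1], [2], [3], [4], [5], [6], [7], [8]
  1-simplices (12): [0,5], [0,6], [1,6], [1,7], [2,3], [2,6], [3,6], [4,6], [4,8], [5,6], [6,7], [6,8]

Hence C_0 ≅ Z^9, C_1 ≅ Z^12.

The boundary map ∂_1: C_1 → C_0 sends each edge [p,q] (with p < q) to q − p. For instance
  ∂[4,8] = [8] − [4].
The resulting 9×12 matrix has rank 8, and its Smith normal form has invariant factors (1,1,1,1,1,1,1,1).

Now H_k = ker ∂_k / im ∂_{k+1}, so:

  H_1: rank ker ∂_1 − rank ∂_2 = (12 − 8) − 0 = 4, and there is no ∂_2, so H_1 ≅ Z^4.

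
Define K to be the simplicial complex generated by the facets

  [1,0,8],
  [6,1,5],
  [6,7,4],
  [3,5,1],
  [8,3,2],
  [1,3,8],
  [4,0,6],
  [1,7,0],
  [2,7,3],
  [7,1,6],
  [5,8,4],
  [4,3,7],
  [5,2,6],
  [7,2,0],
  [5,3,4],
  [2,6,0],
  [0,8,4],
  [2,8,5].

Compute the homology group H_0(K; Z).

H_0 ≅ Z.

We work with the vertex ordering 0 < 1 < 2 < 3 < 4 < 5 < 6 < 7 < 8. The simplices of K, each written with vertices in increasing order, are:

  0-simplices (9): [0], [1], [2], [3], [4], [5], [6], [7], [8]
  1-simplices (27): (27 of them)
  2-simplices (18): [0,1,7], [0,1,8], [0,2,6], [0,2,7], [0,4,6], [0,4,8], [1,3,5], [1,3,8], [1,5,6], [1,6,7], [2,3,7], [2,3,8], [2,5,6], [2,5,8], [3,4,5], [3,4,7], [4,5,8], [4,6,7]

Hence C_0 ≅ Z^9, C_1 ≅ Z^27, C_2 ≅ Z^18.

∂_1: C_1 → C_0 sends each edge [p,q] (with p < q) to q − p.
This gives a 9×27 integer matrix of rank 8; reducing to Smith normal form yields diagonal entries (1,1,1,1,1,1,1,1).

The boundary map ∂_2: C_2 → C_1 sends each 2-simplex [p,q,r] to [q,r] − [p,r] + [p,q]. For instance
  ∂[0,1,7] = [1,7] − [0,7] + [0,1],
  ∂[1,5,6] = [5,6] − [1,6] + [1,5].
This gives a 27×18 integer matrix of rank 18; reducing to Smith normal form yields diagonal entries (1,1,1,1,1,1,1,1,1,1,1,1,1,1,1,1,1,2).

Computing H_k = (kernel of ∂_k) / (image of ∂_{k+1}):

  H_0: rank C_0 − rank ∂_1 = 9 − 8 = 1, and the invariant factors of ∂_1 are all 1, so H_0 = Z.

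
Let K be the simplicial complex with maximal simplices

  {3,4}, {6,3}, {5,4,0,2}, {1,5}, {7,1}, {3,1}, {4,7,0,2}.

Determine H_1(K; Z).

H_1 = Z^2.

Order the vertices as 0 < 1 < 2 < 3 < 4 < 5 < 6 < 7. Listing each simplex with vertices in this order, K has dimension 3 with simplices:

  0-simplices (8): [0], [1], [2], [3], [4], [5], [6], [7]
  1-simplices (14): [0,2], [0,4], [0,5], [0,7], [1,3], [1,5], [1,7], [2,4], [2,5], [2,7], [3,4], [3,6], [4,5], [4,7]
  2-simplices (7): [0,2,4], [0,2,5], [0,2,7], [0,4,5], [0,4,7], [2,4,5], [2,4,7]
  3-simplices (2): [0,2,4,5], [0,2,4,7]

so the chain groups are C_0 ≅ Z^8, C_1 ≅ Z^14, C_2 ≅ Z^7, C_3 ≅ Z^2.

∂_1: C_1 → C_0 sends each edge [p,q] (with p < q) to q − p.
As a 8×14 matrix over Z this has rank 7, with invariant factors (1,1,1,1,1,1,1).

The boundary map ∂_2: C_2 → C_1 maps a triangle to the signed sum of its edges. For instance
  ∂[2,4,7] = [4,7] − [2,7] + [2,4],
  ∂[2,4,5] = [4,5] − [2,5] + [2,4].
As a 14×7 matrix over Z this has rank 5, with invariant factors (1,1,1,1,1).

Boundary ∂_3: C_3 → C_2 sends each 3-simplex σ to the alternating sum Σ_i (−1)^i (σ with its i-th vertex removed). For instance
  ∂[0,2,4,5] = [2,4,5] − [0,4,5] + [0,2,5] − [0,2,4],
  ∂[0,2,4,7] = [2,4,7] − [0,4,7] + [0,2,7] − [0,2,4].
This gives a 7×2 integer matrix of rank 2; reducing to Smith normal form yields diagonal entries (1,1).

From H_k ≅ ker(∂_k) / im(∂_{k+1}) we obtain:

  H_1: rank ker ∂_1 − rank ∂_2 = (14 − 7) − 5 = 2, and the invariant factors of ∂_2 are all 1, so H_1 ≅ Z^2.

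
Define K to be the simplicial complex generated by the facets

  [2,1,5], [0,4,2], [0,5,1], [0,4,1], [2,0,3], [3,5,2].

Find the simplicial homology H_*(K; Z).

Take the total order 0 < 1 < 2 < 3 < 4 < 5 on the vertex set. Then K (dimension 2) consists of the simplices:

  0-simplices (6): [0], [1], [2], [3], [4], [5]
  1-simplices (12): [0,1], [0,2], [0,3], [0,4], [0,5], [1,2], [1,4], [1,5], [2,3], [2,4], [2,5], [3,5]
  2-simplices (6): [0,1,4], [0,1,5], [0,2,3], [0,2,4], [1,2,5], [2,3,5]

giving chain groups C_0 ≅ Z^6, C_1 ≅ Z^12, C_2 ≅ Z^6.

Boundary ∂_1: C_1 → C_0 sends each edge [p,q] (with p < q) to q − p.
The resulting 6×12 matrix has rank 5, and its Smith normal form has invariant factors (1,1,1,1,1).

Boundary ∂_2: C_2 → C_1 sends each 2-simplex [p,q,r] to [q,r] − [p,r] + [p,q]. For instance
  ∂[2,3,5] = [3,5] − [2,5] + [2,3],
  ∂[0,2,4] = [2,4] − [0,4] + [0,2].
As a 12×6 matrix over Z this has rank 6, with invariant factors (1,1,1,1,1,1).

Now H_k = ker ∂_k / im ∂_{k+1}, so:

  H_0: rank C_0 − rank ∂_1 = 6 − 5 = 1, and the invariant factors of ∂_1 are all 1, so H_0 = Z.
  H_1: rank ker ∂_1 − rank ∂_2 = (12 − 5) − 6 = 1, and the invariant factors of ∂_2 are all 1, so H_1 = Z.
  H_2: rank ker ∂_2 − rank ∂_3 = (6 − 6) − 0 = 0, and there is no ∂_3, so H_2 = 0.

As a check, the Euler characteristic is 6 − 12 + 6 = 0, which agrees with 1 − 1 + 0 = 0.

H_0 ≅ Z,  H_1 ≅ Z,  H_2 = 0.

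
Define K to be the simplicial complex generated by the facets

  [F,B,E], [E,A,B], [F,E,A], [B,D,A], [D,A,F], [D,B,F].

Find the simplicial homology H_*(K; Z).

Order the vertices as A < B < D < E < F. Listing each simplex with vertices in this order, K has dimension 2 with simplices:

  0-simplices (5): A, B, D, E, F
  1-simplices (9): AB, AD, AE, AF, BD, BE, BF, DF, EF
  2-simplices (6): ABD, ABE, ADF, AEF, BDF, BEF

so the chain groups are C_0 ≅ Z^5, C_1 ≅ Z^9, C_2 ≅ Z^6.

Boundary ∂_1: C_1 → C_0 is given by ∂[p,q] = [q] − [p]. For instance
  ∂AB = B − A.
The resulting 5×9 matrix has rank 4, and its Smith normal form has invariant factors (1,1,1,1).

∂_2: C_2 → C_1 sends each 2-simplex [p,q,r] to [q,r] − [p,r] + [p,q]. For instance
  ∂AEF = EF − AF + AE,
  ∂ABD = BD − AD + AB.
The resulting 9×6 matrix has rank 5, and its Smith normal form has invariant factors (1,1,1,1,1).

Reading off H_k = ker ∂_k / im ∂_{k+1}:

  H_0: rank C_0 − rank ∂_1 = 5 − 4 = 1, and the invariant factors of ∂_1 are all 1, so H_0 = Z.
  H_1: rank ker ∂_1 − rank ∂_2 = (9 − 4) − 5 = 0, and the invariant factors of ∂_2 are all 1, so H_1 = 0.
  H_2: rank ker ∂_2 − rank ∂_3 = (6 − 5) − 0 = 1, and there is no ∂_3, so H_2 = Z.

(K is a triangulation of the 2-sphere S^2.)

H_0 ≅ Z,  H_1 = 0,  H_2 ≅ Z.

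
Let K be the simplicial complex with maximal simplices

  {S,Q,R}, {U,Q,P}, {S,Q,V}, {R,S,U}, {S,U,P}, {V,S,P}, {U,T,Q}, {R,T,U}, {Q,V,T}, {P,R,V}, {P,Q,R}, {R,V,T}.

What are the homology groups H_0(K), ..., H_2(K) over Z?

Fix the vertex order P < Q < R < S < T < U < V and write every simplex with vertices in increasing order. Then dim K = 2 and the simplices of K are:

  0-simplices (7): P, Q, R, S, T, U, V
  1-simplices (18): PQ, PR, PS, PU, PV, QR, QS, QT, QU, QV, RS, RT, RU, RV, SU, SV, TU, TV
  2-simplices (12): PQR, PQU, PRV, PSU, PSV, QRS, QSV, QTU, QTV, RSU, RTU, RTV

giving chain groups C_0 ≅ Z^7, C_1 ≅ Z^18, C_2 ≅ Z^12.

The boundary map ∂_1: C_1 → C_0 maps an edge to its endpoints' difference, ∂[p,q] = q − p. For instance
  ∂QS = S − Q.
The resulting 7×18 matrix has rank 6, and its Smith normal form has invariant factors (1,1,1,1,1,1).

Boundary ∂_2: C_2 → C_1 sends each 2-simplex [p,q,r] to [q,r] − [p,r] + [p,q]. For instance
  ∂PQR = QR − PR + PQ,
  ∂PSV = SV − PV + PS.
The resulting 18×12 matrix has rank 12, and its Smith normal form has invariant factors (1,1,1,1,1,1,1,1,1,1,1,2).

Reading off H_k = ker ∂_k / im ∂_{k+1}:

  H_0: rank C_0 − rank ∂_1 = 7 − 6 = 1, and the invariant factors of ∂_1 are all 1, so H_0 = Z.
  H_1: rank ker ∂_1 − rank ∂_2 = (18 − 6) − 12 = 0, and ∂_2 has invariant factor 2 > 1, so H_1 = Z/2.
  H_2: rank ker ∂_2 − rank ∂_3 = (12 − 12) − 0 = 0, and there is no ∂_3, so H_2 = 0.

As a check, the Euler characteristic is 7 − 18 + 12 = 1, which agrees with 1 − 0 + 0 = 1.

H_0 = Z,  H_1 = Z/2,  H_2 = 0.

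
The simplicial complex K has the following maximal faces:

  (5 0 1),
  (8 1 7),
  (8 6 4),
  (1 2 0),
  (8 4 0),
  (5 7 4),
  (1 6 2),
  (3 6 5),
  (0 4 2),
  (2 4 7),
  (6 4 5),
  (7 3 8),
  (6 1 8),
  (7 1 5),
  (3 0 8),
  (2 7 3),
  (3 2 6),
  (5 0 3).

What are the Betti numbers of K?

b_0 = 1, b_1 = 2, b_2 = 1.

Fix the vertex order 0 < 1 < 2 < 3 < 4 < 5 < 6 < 7 < 8 and write every simplex with vertices in increasing order. Then dim K = 2 and the simplices of K are:

  0-simplices (9): [0], [1], [2], [3], [4], [5], [6], [7], [8]
  1-simplices (27): (27 of them)
  2-simplices (18): [0,1,2], [0,1,5], [0,2,4], [0,3,5], [0,3,8], [0,4,8], [1,2,6], [1,5,7], [1,6,8], [1,7,8], [2,3,6], [2,3,7], [2,4,7], [3,5,6], [3,7,8], [4,5,6], [4,5,7], [4,6,8]

giving chain groups C_0 ≅ Z^9, C_1 ≅ Z^27, C_2 ≅ Z^18.

The boundary map ∂_1: C_1 → C_0 sends each edge [p,q] (with p < q) to q − p. For instance
  ∂[5,6] = [6] − [5].
This gives a 9×27 integer matrix of rank 8; reducing to Smith normal form yields diagonal entries (1,1,1,1,1,1,1,1).

The boundary map ∂_2: C_2 → C_1 acts by ∂[p,q,r] = [q,r] − [p,r] + [p,q]. For instance
  ∂[3,5,6] = [5,6] − [3,6] + [3,5],
  ∂[1,5,7] = [5,7] − [1,7] + [1,5].
As a 27×18 matrix over Z this has rank 17, with invariant factors (1,1,1,1,1,1,1,1,1,1,1,1,1,1,1,1,1).

Reading off H_k = ker ∂_k / im ∂_{k+1}:

  H_0: rank C_0 − rank ∂_1 = 9 − 8 = 1, and the invariant factors of ∂_1 are all 1, so H_0 ≅ Z.
  H_1: rank ker ∂_1 − rank ∂_2 = (27 − 8) − 17 = 2, and the invariant factors of ∂_2 are all 1, so H_1 ≅ Z^2.
  H_2: rank ker ∂_2 − rank ∂_3 = (18 − 17) − 0 = 1, and there is no ∂_3, so H_2 ≅ Z.

Hence the Betti numbers are b_0 = 1, b_1 = 2, b_2 = 1.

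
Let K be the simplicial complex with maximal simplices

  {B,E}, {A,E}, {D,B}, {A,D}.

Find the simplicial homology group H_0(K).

H_0 ≅ Z.

Fix the vertex order A < B < D < E and write every simplex with vertices in increasing order. Then dim K = 1 and the simplices of K are:

  0-simplices (4): A, B, D, E
  1-simplices (4): AD, AE, BD, BE

Hence C_0 ≅ Z^4, C_1 ≅ Z^4.

The boundary map ∂_1: C_1 → C_0 sends each edge [p,q] (with p < q) to q − p.
This gives a 4×4 integer matrix of rank 3; reducing to Smith normal form yields diagonal entries (1,1,1).

Reading off H_k = ker ∂_k / im ∂_{k+1}:

  H_0: rank C_0 − rank ∂_1 = 4 − 3 = 1, and the invariant factors of ∂_1 are all 1, so H_0 = Z.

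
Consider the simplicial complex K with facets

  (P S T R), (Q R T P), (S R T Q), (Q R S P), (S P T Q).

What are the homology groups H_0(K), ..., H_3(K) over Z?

K has 5 vertices, 10 edges, 10 triangles, 5 3-simplices.
rank ∂_0 = 0, rank ∂_1 = 4 ⇒ b_0 = 5 − 0 − 4 = 1; all invariant factors of ∂_1 are 1 so no torsion. So H_0 = Z.
rank ∂_1 = 4, rank ∂_2 = 6 ⇒ b_1 = 10 − 4 − 6 = 0; all invariant factors of ∂_2 are 1 so no torsion. So H_1 = 0.
rank ∂_2 = 6, rank ∂_3 = 4 ⇒ b_2 = 10 − 6 − 4 = 0; all invariant factors of ∂_3 are 1 so no torsion. So H_2 = 0.
rank ∂_3 = 4, rank ∂_4 = 0 ⇒ b_3 = 5 − 4 − 0 = 1. So H_3 = Z.

H_0 = Z,  H_1 = 0,  H_2 = 0,  H_3 = Z.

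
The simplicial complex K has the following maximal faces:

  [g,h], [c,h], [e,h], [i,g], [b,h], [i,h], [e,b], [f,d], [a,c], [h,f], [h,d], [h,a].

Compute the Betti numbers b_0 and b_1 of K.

Fix the vertex order a < b < c < d < e < f < g < h < i and write every simplex with vertices in increasing order. Then dim K = 1 and the simplices of K are:

  0-simplices (9): a, b, c, d, e, f, g, h, i
  1-simplices (12): ac, ah, be, bh, ch, df, dh, eh, fh, gh, gi, hi

giving chain groups C_0 ≅ Z^9, C_1 ≅ Z^12.

Boundary ∂_1: C_1 → C_0 sends each edge [p,q] (with p < q) to q − p. For instance
  ∂bh = h − b.
This gives a 9×12 integer matrix of rank 8; reducing to Smith normal form yields diagonal entries (1,1,1,1,1,1,1,1).

Reading off H_k = ker ∂_k / im ∂_{k+1}:

  H_0: rank C_0 − rank ∂_1 = 9 − 8 = 1, and the invariant factors of ∂_1 are all 1, so H_0 ≅ Z.
  H_1: rank ker ∂_1 − rank ∂_2 = (12 − 8) − 0 = 4, and there is no ∂_2, so H_1 ≅ Z^4.

Hence the Betti numbers are b_0 = 1, b_1 = 4.

b_0 = 1, b_1 = 4.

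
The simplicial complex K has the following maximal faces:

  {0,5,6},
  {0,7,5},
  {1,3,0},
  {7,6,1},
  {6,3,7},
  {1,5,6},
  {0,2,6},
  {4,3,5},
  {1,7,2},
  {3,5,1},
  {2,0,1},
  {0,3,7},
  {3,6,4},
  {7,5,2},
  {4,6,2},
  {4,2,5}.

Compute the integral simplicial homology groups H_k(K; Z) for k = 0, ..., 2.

H_0 = Z,  H_1 = Z^2,  H_2 = Z.

Order the vertices as 0 < 1 < 2 < 3 < 4 < 5 < 6 < 7. Listing each simplex with vertices in this order, K has dimension 2 with simplices:

  0-simplices (8): [0], [1], [2], [3], [4], [5], [6], [7]
  1-simplices (24): (24 of them)
  2-simplices (16): [0,1,2], [0,1,3], [0,2,6], [0,3,7], [0,5,6], [0,5,7], [1,2,7], [1,3,5], [1,5,6], [1,6,7], [2,4,5], [2,4,6], [2,5,7], [3,4,5], [3,4,6], [3,6,7]

Hence C_0 ≅ Z^8, C_1 ≅ Z^24, C_2 ≅ Z^16.

Boundary ∂_1: C_1 → C_0 is given by ∂[p,q] = [q] − [p].
As a 8×24 matrix over Z this has rank 7, with invariant factors (1,1,1,1,1,1,1).

The boundary map ∂_2: C_2 → C_1 acts by ∂[p,q,r] = [q,r] − [p,r] + [p,q]. For instance
  ∂[3,6,7] = [6,7] − [3,7] + [3,6],
  ∂[2,4,6] = [4,6] − [2,6] + [2,4].
The 24×16 boundary matrix has rank 15 and Smith normal form diag(1,1,1,1,1,1,1,1,1,1,1,1,1,1,1).

From H_k ≅ ker(∂_k) / im(∂_{k+1}) we obtain:

  H_0: rank C_0 − rank ∂_1 = 8 − 7 = 1, and the invariant factors of ∂_1 are all 1, so H_0 ≅ Z.
  H_1: rank ker ∂_1 − rank ∂_2 = (24 − 7) − 15 = 2, and the invariant factors of ∂_2 are all 1, so H_1 ≅ Z^2.
  H_2: rank ker ∂_2 − rank ∂_3 = (16 − 15) − 0 = 1, and there is no ∂_3, so H_2 ≅ Z.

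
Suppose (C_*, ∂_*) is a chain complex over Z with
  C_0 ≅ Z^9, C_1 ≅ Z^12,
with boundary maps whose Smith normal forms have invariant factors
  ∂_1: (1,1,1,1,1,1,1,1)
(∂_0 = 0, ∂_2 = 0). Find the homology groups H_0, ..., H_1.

H_0 ≅ Z,  H_1 ≅ Z^4.

H_0: b_0 = 9 − 0 − 8 = 1; torsion from ∂_1 factors > 1: none. So H_0 ≅ Z.
H_1: b_1 = 12 − 8 − 0 = 4; torsion from ∂_2 factors > 1: none. So H_1 ≅ Z^4.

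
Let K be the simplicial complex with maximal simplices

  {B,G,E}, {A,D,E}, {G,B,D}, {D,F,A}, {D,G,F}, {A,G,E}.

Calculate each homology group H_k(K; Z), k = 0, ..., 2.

H_0 = Z,  H_1 = Z,  H_2 = 0.

Order the vertices as A < B < D < E < F < G. Listing each simplex with vertices in this order, K has dimension 2 with simplices:

  0-simplices (6): A, B, D, E, F, G
  1-simplices (12): AD, AE, AF, AG, BD, BE, BG, DE, DF, DG, EG, FG
  2-simplices (6): ADE, ADF, AEG, BDG, BEG, DFG

giving chain groups C_0 ≅ Z^6, C_1 ≅ Z^12, C_2 ≅ Z^6.

∂_1: C_1 → C_0 is given by ∂[p,q] = [q] − [p]. For instance
  ∂EG = G − E.
The resulting 6×12 matrix has rank 5, and its Smith normal form has invariant factors (1,1,1,1,1).

Boundary ∂_2: C_2 → C_1 sends each 2-simplex [p,q,r] to [q,r] − [p,r] + [p,q]. For instance
  ∂BDG = DG − BG + BD,
  ∂AEG = EG − AG + AE.
As a 12×6 matrix over Z this has rank 6, with invariant factors (1,1,1,1,1,1).

Computing H_k = (kernel of ∂_k) / (image of ∂_{k+1}):

  H_0: rank C_0 − rank ∂_1 = 6 − 5 = 1, and the invariant factors of ∂_1 are all 1, so H_0 ≅ Z.
  H_1: rank ker ∂_1 − rank ∂_2 = (12 − 5) − 6 = 1, and the invariant factors of ∂_2 are all 1, so H_1 ≅ Z.
  H_2: rank ker ∂_2 − rank ∂_3 = (6 − 6) − 0 = 0, and there is no ∂_3, so H_2 ≅ 0.

As a check, the Euler characteristic is 6 − 12 + 6 = 0, which agrees with 1 − 1 + 0 = 0.
(K is a triangulation of the cylinder S^1 x I.)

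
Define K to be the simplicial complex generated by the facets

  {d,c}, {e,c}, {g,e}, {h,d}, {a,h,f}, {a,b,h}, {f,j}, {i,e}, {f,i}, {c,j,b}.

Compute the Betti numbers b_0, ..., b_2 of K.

Take the total order a < b < c < d < e < f < g < h < i < j on the vertex set. Then K (dimension 2) consists of the simplices:

  0-simplices (10): a, b, c, d, e, f, g, h, i, j
  1-simplices (15): ab, af, ah, bc, bh, bj, cd, ce, cj, dh, eg, ei, fh, fi, fj
  2-simplices (3): abh, afh, bcj

so the chain groups are C_0 ≅ Z^10, C_1 ≅ Z^15, C_2 ≅ Z^3.

Boundary ∂_1: C_1 → C_0 is given by ∂[p,q] = [q] − [p].
The resulting 10×15 matrix has rank 9, and its Smith normal form has invariant factors (1,1,1,1,1,1,1,1,1).

∂_2: C_2 → C_1 maps a triangle to the signed sum of its edges. For instance
  ∂bcj = cj − bj + bc,
  ∂afh = fh − ah + af.
The resulting 15×3 matrix has rank 3, and its Smith normal form has invariant factors (1,1,1).

Now H_k = ker ∂_k / im ∂_{k+1}, so:

  H_0: rank C_0 − rank ∂_1 = 10 − 9 = 1, and the invariant factors of ∂_1 are all 1, so H_0 = Z.
  H_1: rank ker ∂_1 − rank ∂_2 = (15 − 9) − 3 = 3, and the invariant factors of ∂_2 are all 1, so H_1 = Z^3.
  H_2: rank ker ∂_2 − rank ∂_3 = (3 − 3) − 0 = 0, and there is no ∂_3, so H_2 = 0.

As a check, the Euler characteristic is 10 − 15 + 3 = -2, which agrees with 1 − 3 + 0 = -2.

Hence the Betti numbers are b_0 = 1, b_1 = 3, b_2 = 0.

b_0 = 1, b_1 = 3, b_2 = 0.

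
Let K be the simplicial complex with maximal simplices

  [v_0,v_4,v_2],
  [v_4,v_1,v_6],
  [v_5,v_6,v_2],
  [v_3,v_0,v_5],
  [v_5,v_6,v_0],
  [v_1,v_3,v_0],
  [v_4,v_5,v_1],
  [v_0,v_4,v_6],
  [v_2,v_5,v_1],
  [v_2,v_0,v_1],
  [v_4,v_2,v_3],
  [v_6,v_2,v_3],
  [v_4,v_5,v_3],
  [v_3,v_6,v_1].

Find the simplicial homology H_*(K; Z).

We work with the vertex ordering v_0 < v_1 < v_2 < v_3 < v_4 < v_5 < v_6. The simplices of K, each written with vertices in increasing order, are:

  0-simplices (7): [v_0], [v_1], [v_2], [v_3], [v_4], [v_5], [v_6]
  1-simplices (21): (21 of them)
  2-simplices (14): (14 of them)

giving chain groups C_0 ≅ Z^7, C_1 ≅ Z^21, C_2 ≅ Z^14.

Boundary ∂_1: C_1 → C_0 maps an edge to its endpoints' difference, ∂[p,q] = q − p. For instance
  ∂[v_0,v_3] = [v_3] − [v_0].
As a 7×21 matrix over Z this has rank 6, with invariant factors (1,1,1,1,1,1).

The boundary map ∂_2: C_2 → C_1 maps a triangle to the signed sum of its edges. For instance
  ∂[v_2,v_3,v_6] = [v_3,v_6] − [v_2,v_6] + [v_2,v_3],
  ∂[v_0,v_2,v_4] = [v_2,v_4] − [v_0,v_4] + [v_0,v_2].
The resulting 21×14 matrix has rank 13, and its Smith normal form has invariant factors (1,1,1,1,1,1,1,1,1,1,1,1,1).

Reading off H_k = ker ∂_k / im ∂_{k+1}:

  H_0: rank C_0 − rank ∂_1 = 7 − 6 = 1, and the invariant factors of ∂_1 are all 1, so H_0 = Z.
  H_1: rank ker ∂_1 − rank ∂_2 = (21 − 6) − 13 = 2, and the invariant factors of ∂_2 are all 1, so H_1 = Z^2.
  H_2: rank ker ∂_2 − rank ∂_3 = (14 − 13) − 0 = 1, and there is no ∂_3, so H_2 = Z.

As a check, the Euler characteristic is 7 − 21 + 14 = 0, which agrees with 1 − 2 + 1 = 0.

H_0 ≅ Z,  H_1 ≅ Z^2,  H_2 ≅ Z.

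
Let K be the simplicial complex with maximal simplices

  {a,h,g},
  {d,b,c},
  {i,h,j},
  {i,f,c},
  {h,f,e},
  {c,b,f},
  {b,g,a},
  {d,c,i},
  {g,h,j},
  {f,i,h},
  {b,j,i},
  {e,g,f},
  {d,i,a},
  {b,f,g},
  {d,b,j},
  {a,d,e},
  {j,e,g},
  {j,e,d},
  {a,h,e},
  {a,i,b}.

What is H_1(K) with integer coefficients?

Order the vertices as a < b < c < d < e < f < g < h < i < j. Listing each simplex with vertices in this order, K has dimension 2 with simplices:

  0-simplices (10): a, b, c, d, e, f, g, h, i, j
  1-simplices (30): ab, ad, ae, ag, ah, ai, bc, bd, bf, bg, bi, bj, cd, cf, ci, de, di, dj, ef, eg, eh, ej, fg, fh, fi, gh, gj, hi, hj, ij
  2-simplices (20): abg, abi, ade, adi, aeh, agh, bcd, bcf, bdj, bfg, bij, cdi, cfi, dej, efg, efh, egj, fhi, ghj, hij

so the chain groups are C_0 ≅ Z^10, C_1 ≅ Z^30, C_2 ≅ Z^20.

The boundary map ∂_1: C_1 → C_0 sends each edge [p,q] (with p < q) to q − p. For instance
  ∂cf = f − c.
As a 10×30 matrix over Z this has rank 9, with invariant factors (1,1,1,1,1,1,1,1,1).

Boundary ∂_2: C_2 → C_1 acts by ∂[p,q,r] = [q,r] − [p,r] + [p,q]. For instance
  ∂bfg = fg − bg + bf,
  ∂dej = ej − dj + de.
The 30×20 boundary matrix has rank 20 and Smith normal form diag(1,1,1,1,1,1,1,1,1,1,1,1,1,1,1,1,1,1,1,2).

Now H_k = ker ∂_k / im ∂_{k+1}, so:

  H_1: rank ker ∂_1 − rank ∂_2 = (30 − 9) − 20 = 1, and ∂_2 has invariant factor 2 > 1, so H_1 ≅ Z ⊕ Z/2Z.

H_1 = Z ⊕ Z/2Z.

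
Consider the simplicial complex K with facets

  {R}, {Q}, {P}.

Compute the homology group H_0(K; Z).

Order the vertices as P < Q < R. Listing each simplex with vertices in this order, K has dimension 0 with simplices:

  0-simplices (3): P, Q, R

Hence C_0 ≅ Z^3.

Computing H_k = (kernel of ∂_k) / (image of ∂_{k+1}):

  H_0: rank C_0 − rank ∂_1 = 3 − 0 = 3, and there is no ∂_1, so H_0 = Z^3.

H_0 ≅ Z^3.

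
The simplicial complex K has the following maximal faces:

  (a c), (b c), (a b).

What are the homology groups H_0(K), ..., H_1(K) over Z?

We work with the vertex ordering a < b < c. The simplices of K, each written with vertices in increasing order, are:

  0-simplices (3): a, b, c
  1-simplices (3): ab, ac, bc

so the chain groups are C_0 ≅ Z^3, C_1 ≅ Z^3.

The boundary map ∂_1: C_1 → C_0 is given by ∂[p,q] = [q] − [p].
The resulting 3×3 matrix has rank 2, and its Smith normal form has invariant factors (1,1).

Computing H_k = (kernel of ∂_k) / (image of ∂_{k+1}):

  H_0: rank C_0 − rank ∂_1 = 3 − 2 = 1, and the invariant factors of ∂_1 are all 1, so H_0 ≅ Z.
  H_1: rank ker ∂_1 − rank ∂_2 = (3 − 2) − 0 = 1, and there is no ∂_2, so H_1 ≅ Z.

H_0 ≅ Z,  H_1 ≅ Z.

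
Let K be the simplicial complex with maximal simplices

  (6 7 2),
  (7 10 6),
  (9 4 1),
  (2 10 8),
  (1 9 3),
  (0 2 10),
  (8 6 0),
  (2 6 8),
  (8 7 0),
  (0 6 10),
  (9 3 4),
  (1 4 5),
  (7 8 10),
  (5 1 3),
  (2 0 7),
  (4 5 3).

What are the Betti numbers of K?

b_0 = 2, b_1 = 0, b_2 = 1.

Order the vertices as 0 < 1 < 2 < 3 < 4 < 5 < 6 < 7 < 8 < 9 < 10. Listing each simplex with vertices in this order, K has dimension 2 with simplices:

  0-simplices (11): [0], [1], [2], [3], [4], [5], [6], [7], [8], [9], [10]
  1-simplices (24): (24 of them)
  2-simplices (16): [0,2,7], [0,2,10], [0,6,8], [0,6,10], [0,7,8], [1,3,5], [1,3,9], [1,4,5], [1,4,9], [2,6,7], [2,6,8], [2,8,10], [3,4,5], [3,4,9], [6,7,10], [7,8,10]

Hence C_0 ≅ Z^11, C_1 ≅ Z^24, C_2 ≅ Z^16.

Boundary ∂_1: C_1 → C_0 maps an edge to its endpoints' difference, ∂[p,q] = q − p.
As a 11×24 matrix over Z this has rank 9, with invariant factors (1,1,1,1,1,1,1,1,1).

The boundary map ∂_2: C_2 → C_1 sends each 2-simplex [p,q,r] to [q,r] − [p,r] + [p,q]. For instance
  ∂[6,7,10] = [7,10] − [6,10] + [6,7],
  ∂[0,7,8] = [7,8] − [0,8] + [0,7].
As a 24×16 matrix over Z this has rank 15, with invariant factors (1,1,1,1,1,1,1,1,1,1,1,1,1,1,2).

Reading off H_k = ker ∂_k / im ∂_{k+1}:

  H_0: rank C_0 − rank ∂_1 = 11 − 9 = 2, and the invariant factors of ∂_1 are all 1, so H_0 = Z^2.
  H_1: rank ker ∂_1 − rank ∂_2 = (24 − 9) − 15 = 0, and ∂_2 has invariant factor 2 > 1, so H_1 = Z/2.
  H_2: rank ker ∂_2 − rank ∂_3 = (16 − 15) − 0 = 1, and there is no ∂_3, so H_2 = Z.

Hence the Betti numbers are b_0 = 2, b_1 = 0, b_2 = 1.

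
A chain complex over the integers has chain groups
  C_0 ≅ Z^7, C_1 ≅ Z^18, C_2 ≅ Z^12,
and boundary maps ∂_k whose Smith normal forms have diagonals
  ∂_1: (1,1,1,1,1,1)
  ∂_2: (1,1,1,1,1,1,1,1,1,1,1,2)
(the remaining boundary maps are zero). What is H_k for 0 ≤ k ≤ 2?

H_0 ≅ Z,  H_1 ≅ Z/2,  H_2 = 0.

H_0: b_0 = 7 − 0 − 6 = 1; torsion from ∂_1 factors > 1: none. So H_0 ≅ Z.
H_1: b_1 = 18 − 6 − 12 = 0; torsion from ∂_2 factors > 1: [2]. So H_1 ≅ Z/2.
H_2: b_2 = 12 − 12 − 0 = 0; torsion from ∂_3 factors > 1: none. So H_2 ≅ 0.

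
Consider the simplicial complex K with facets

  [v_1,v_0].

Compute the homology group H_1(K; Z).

H_1 ≅ 0.

Take the total order v_0 < v_1 on the vertex set. Then K (dimension 1) consists of the simplices:

  0-simplices (2): [v_0], [v_1]
  1-simplices (1): [v_0,v_1]

giving chain groups C_0 ≅ Z^2, C_1 ≅ Z^1.

The boundary map ∂_1: C_1 → C_0 sends each edge [p,q] (with p < q) to q − p. For instance
  ∂[v_0,v_1] = [v_1] − [v_0].
The 2×1 boundary matrix has rank 1 and Smith normal form diag(1).

From H_k ≅ ker(∂_k) / im(∂_{k+1}) we obtain:

  H_1: rank ker ∂_1 − rank ∂_2 = (1 − 1) − 0 = 0, and there is no ∂_2, so H_1 ≅ 0.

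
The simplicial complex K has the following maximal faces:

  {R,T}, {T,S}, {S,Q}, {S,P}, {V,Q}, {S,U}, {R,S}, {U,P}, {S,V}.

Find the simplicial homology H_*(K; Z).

Fix the vertex order P < Q < R < S < T < U < V and write every simplex with vertices in increasing order. Then dim K = 1 and the simplices of K are:

  0-simplices (7): P, Q, R, S, T, U, V
  1-simplices (9): PS, PU, QS, QV, RS, RT, ST, SU, SV

so the chain groups are C_0 ≅ Z^7, C_1 ≅ Z^9.

Boundary ∂_1: C_1 → C_0 is given by ∂[p,q] = [q] − [p].
The 7×9 boundary matrix has rank 6 and Smith normal form diag(1,1,1,1,1,1).

Now H_k = ker ∂_k / im ∂_{k+1}, so:

  H_0: rank C_0 − rank ∂_1 = 7 − 6 = 1, and the invariant factors of ∂_1 are all 1, so H_0 ≅ Z.
  H_1: rank ker ∂_1 − rank ∂_2 = (9 − 6) − 0 = 3, and there is no ∂_2, so H_1 ≅ Z^3.

H_0 = Z,  H_1 = Z^3.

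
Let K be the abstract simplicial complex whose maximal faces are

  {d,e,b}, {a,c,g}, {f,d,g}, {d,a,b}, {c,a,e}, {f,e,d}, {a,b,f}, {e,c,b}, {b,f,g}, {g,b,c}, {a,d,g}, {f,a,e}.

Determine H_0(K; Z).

H_0 ≅ Z.

Take the total order a < b < c < d < e < f < g on the vertex set. Then K (dimension 2) consists of the simplices:

  0-simplices (7): a, b, c, d, e, f, g
  1-simplices (18): ab, ac, ad, ae, af, ag, bc, bd, be, bf, bg, ce, cg, de, df, dg, ef, fg
  2-simplices (12): abd, abf, ace, acg, adg, aef, bce, bcg, bde, bfg, def, dfg

giving chain groups C_0 ≅ Z^7, C_1 ≅ Z^18, C_2 ≅ Z^12.

The boundary map ∂_1: C_1 → C_0 maps an edge to its endpoints' difference, ∂[p,q] = q − p.
This gives a 7×18 integer matrix of rank 6; reducing to Smith normal form yields diagonal entries (1,1,1,1,1,1).

The boundary map ∂_2: C_2 → C_1 maps a triangle to the signed sum of its edges. For instance
  ∂abf = bf − af + ab,
  ∂bce = ce − be + bc.
This gives a 18×12 integer matrix of rank 12; reducing to Smith normal form yields diagonal entries (1,1,1,1,1,1,1,1,1,1,1,2).

Computing H_k = (kernel of ∂_k) / (image of ∂_{k+1}):

  H_0: rank C_0 − rank ∂_1 = 7 − 6 = 1, and the invariant factors of ∂_1 are all 1, so H_0 ≅ Z.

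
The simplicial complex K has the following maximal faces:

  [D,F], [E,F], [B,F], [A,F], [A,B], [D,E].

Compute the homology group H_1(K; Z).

H_1 ≅ Z^2.

Take the total order A < B < D < E < F on the vertex set. Then K (dimension 1) consists of the simplices:

  0-simplices (5): A, B, D, E, F
  1-simplices (6): AB, AF, BF, DE, DF, EF

giving chain groups C_0 ≅ Z^5, C_1 ≅ Z^6.

∂_1: C_1 → C_0 maps an edge to its endpoints' difference, ∂[p,q] = q − p. For instance
  ∂AF = F − A.
The resulting 5×6 matrix has rank 4, and its Smith normal form has invariant factors (1,1,1,1).

From H_k ≅ ker(∂_k) / im(∂_{k+1}) we obtain:

  H_1: rank ker ∂_1 − rank ∂_2 = (6 − 4) − 0 = 2, and there is no ∂_2, so H_1 = Z^2.

(K is a triangulation of a wedge of 2 circles.)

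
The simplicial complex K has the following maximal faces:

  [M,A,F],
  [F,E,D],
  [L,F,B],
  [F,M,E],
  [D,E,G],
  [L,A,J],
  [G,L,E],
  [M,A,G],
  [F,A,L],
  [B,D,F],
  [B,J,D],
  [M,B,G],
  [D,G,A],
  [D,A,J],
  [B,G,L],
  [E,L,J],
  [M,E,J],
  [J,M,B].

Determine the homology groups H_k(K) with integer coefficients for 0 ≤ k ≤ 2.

H_0 = Z,  H_1 = Z^2,  H_2 = Z.

Order the vertices as A < B < D < E < F < G < J < L < M. Listing each simplex with vertices in this order, K has dimension 2 with simplices:

  0-simplices (9): A, B, D, E, F, G, J, L, M
  1-simplices (27): AD, AF, AG, AJ, AL, AM, BD, BF, BG, BJ, BL, BM, DE, DF, DG, DJ, EF, EG, EJ, EL, EM, FL, FM, GL, GM, JL, JM
  2-simplices (18): ADG, ADJ, AFL, AFM, AGM, AJL, BDF, BDJ, BFL, BGL, BGM, BJM, DEF, DEG, EFM, EGL, EJL, EJM

giving chain groups C_0 ≅ Z^9, C_1 ≅ Z^27, C_2 ≅ Z^18.

Boundary ∂_1: C_1 → C_0 maps an edge to its endpoints' difference, ∂[p,q] = q − p. For instance
  ∂DG = G − D.
This gives a 9×27 integer matrix of rank 8; reducing to Smith normal form yields diagonal entries (1,1,1,1,1,1,1,1).

The boundary map ∂_2: C_2 → C_1 maps a triangle to the signed sum of its edges. For instance
  ∂BDJ = DJ − BJ + BD,
  ∂ADJ = DJ − AJ + AD.
The 27×18 boundary matrix has rank 17 and Smith normal form diag(1,1,1,1,1,1,1,1,1,1,1,1,1,1,1,1,1).

Reading off H_k = ker ∂_k / im ∂_{k+1}:

  H_0: rank C_0 − rank ∂_1 = 9 − 8 = 1, and the invariant factors of ∂_1 are all 1, so H_0 = Z.
  H_1: rank ker ∂_1 − rank ∂_2 = (27 − 8) − 17 = 2, and the invariant factors of ∂_2 are all 1, so H_1 = Z^2.
  H_2: rank ker ∂_2 − rank ∂_3 = (18 − 17) − 0 = 1, and there is no ∂_3, so H_2 = Z.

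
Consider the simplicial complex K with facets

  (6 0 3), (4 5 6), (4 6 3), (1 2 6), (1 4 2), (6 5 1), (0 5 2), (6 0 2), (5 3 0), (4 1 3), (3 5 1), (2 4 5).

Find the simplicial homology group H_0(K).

We work with the vertex ordering 0 < 1 < 2 < 3 < 4 < 5 < 6. The simplices of K, each written with vertices in increasing order, are:

  0-simplices (7): [0], [1], [2], [3], [4], [5], [6]
  1-simplices (18): [0,2], [0,3], [0,5], [0,6], [1,2], [1,3], [1,4], [1,5], [1,6], [2,4], [2,5], [2,6], [3,4], [3,5], [3,6], [4,5], [4,6], [5,6]
  2-simplices (12): [0,2,5], [0,2,6], [0,3,5], [0,3,6], [1,2,4], [1,2,6], [1,3,4], [1,3,5], [1,5,6], [2,4,5], [3,4,6], [4,5,6]

giving chain groups C_0 ≅ Z^7, C_1 ≅ Z^18, C_2 ≅ Z^12.

The boundary map ∂_1: C_1 → C_0 maps an edge to its endpoints' difference, ∂[p,q] = q − p.
As a 7×18 matrix over Z this has rank 6, with invariant factors (1,1,1,1,1,1).

∂_2: C_2 → C_1 maps a triangle to the signed sum of its edges. For instance
  ∂[0,2,6] = [2,6] − [0,6] + [0,2],
  ∂[0,3,6] = [3,6] − [0,6] + [0,3].
This gives a 18×12 integer matrix of rank 12; reducing to Smith normal form yields diagonal entries (1,1,1,1,1,1,1,1,1,1,1,2).

Computing H_k = (kernel of ∂_k) / (image of ∂_{k+1}):

  H_0: rank C_0 − rank ∂_1 = 7 − 6 = 1, and the invariant factors of ∂_1 are all 1, so H_0 = Z.

(K is a triangulation of the real projective plane RP^2.)

H_0 ≅ Z.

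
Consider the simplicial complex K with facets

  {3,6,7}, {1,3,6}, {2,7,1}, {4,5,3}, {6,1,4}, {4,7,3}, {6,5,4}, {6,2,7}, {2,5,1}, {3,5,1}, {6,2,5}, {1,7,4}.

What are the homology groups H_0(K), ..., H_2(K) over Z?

We work with the vertex ordering 1 < 2 < 3 < 4 < 5 < 6 < 7. The simplices of K, each written with vertices in increasing order, are:

  0-simplices (7): [1], [2], [3], [4], [5], [6], [7]
  1-simplices (18): [1,2], [1,3], [1,4], [1,5], [1,6], [1,7], [2,5], [2,6], [2,7], [3,4], [3,5], [3,6], [3,7], [4,5], [4,6], [4,7], [5,6], [6,7]
  2-simplices (12): [1,2,5], [1,2,7], [1,3,5], [1,3,6], [1,4,6], [1,4,7], [2,5,6], [2,6,7], [3,4,5], [3,4,7], [3,6,7], [4,5,6]

so the chain groups are C_0 ≅ Z^7, C_1 ≅ Z^18, C_2 ≅ Z^12.

∂_1: C_1 → C_0 sends each edge [p,q] (with p < q) to q − p.
As a 7×18 matrix over Z this has rank 6, with invariant factors (1,1,1,1,1,1).

The boundary map ∂_2: C_2 → C_1 maps a triangle to the signed sum of its edges. For instance
  ∂[1,4,6] = [4,6] − [1,6] + [1,4],
  ∂[4,5,6] = [5,6] − [4,6] + [4,5].
The resulting 18×12 matrix has rank 12, and its Smith normal form has invariant factors (1,1,1,1,1,1,1,1,1,1,1,2).

Now H_k = ker ∂_k / im ∂_{k+1}, so:

  H_0: rank C_0 − rank ∂_1 = 7 − 6 = 1, and the invariant factors of ∂_1 are all 1, so H_0 ≅ Z.
  H_1: rank ker ∂_1 − rank ∂_2 = (18 − 6) − 12 = 0, and ∂_2 has invariant factor 2 > 1, so H_1 ≅ Z/2Z.
  H_2: rank ker ∂_2 − rank ∂_3 = (12 − 12) − 0 = 0, and there is no ∂_3, so H_2 ≅ 0.

As a check, the Euler characteristic is 7 − 18 + 12 = 1, which agrees with 1 − 0 + 0 = 1.
(K is a triangulation of the real projective plane RP^2.)

H_0 = Z,  H_1 = Z/2Z,  H_2 = 0.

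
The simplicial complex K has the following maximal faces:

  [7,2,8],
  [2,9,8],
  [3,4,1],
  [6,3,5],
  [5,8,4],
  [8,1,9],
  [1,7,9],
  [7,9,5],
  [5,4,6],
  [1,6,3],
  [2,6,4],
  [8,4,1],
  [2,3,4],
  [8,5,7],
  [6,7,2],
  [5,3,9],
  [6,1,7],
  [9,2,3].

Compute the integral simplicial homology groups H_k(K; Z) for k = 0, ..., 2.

Take the total order 1 < 2 < 3 < 4 < 5 < 6 < 7 < 8 < 9 on the vertex set. Then K (dimension 2) consists of the simplices:

  0-simplices (9): [1], [2], [3], [4], [5], [6], [7], [8], [9]
  1-simplices (27): (27 of them)
  2-simplices (18): [1,3,4], [1,3,6], [1,4,8], [1,6,7], [1,7,9], [1,8,9], [2,3,4], [2,3,9], [2,4,6], [2,6,7], [2,7,8], [2,8,9], [3,5,6], [3,5,9], [4,5,6], [4,5,8], [5,7,8], [5,7,9]

giving chain groups C_0 ≅ Z^9, C_1 ≅ Z^27, C_2 ≅ Z^18.

Boundary ∂_1: C_1 → C_0 maps an edge to its endpoints' difference, ∂[p,q] = q − p.
The 9×27 boundary matrix has rank 8 and Smith normal form diag(1,1,1,1,1,1,1,1).

∂_2: C_2 → C_1 maps a triangle to the signed sum of its edges. For instance
  ∂[4,5,6] = [5,6] − [4,6] + [4,5],
  ∂[2,7,8] = [7,8] − [2,8] + [2,7].
This gives a 27×18 integer matrix of rank 18; reducing to Smith normal form yields diagonal entries (1,1,1,1,1,1,1,1,1,1,1,1,1,1,1,1,1,2).

Reading off H_k = ker ∂_k / im ∂_{k+1}:

  H_0: rank C_0 − rank ∂_1 = 9 − 8 = 1, and the invariant factors of ∂_1 are all 1, so H_0 = Z.
  H_1: rank ker ∂_1 − rank ∂_2 = (27 − 8) − 18 = 1, and ∂_2 has invariant factor 2 > 1, so H_1 = Z ⊕ Z/2Z.
  H_2: rank ker ∂_2 − rank ∂_3 = (18 − 18) − 0 = 0, and there is no ∂_3, so H_2 = 0.

H_0 ≅ Z,  H_1 ≅ Z ⊕ Z/2Z,  H_2 = 0.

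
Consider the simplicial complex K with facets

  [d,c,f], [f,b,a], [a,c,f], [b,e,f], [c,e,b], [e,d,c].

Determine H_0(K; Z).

Take the total order a < b < c < d < e < f on the vertex set. Then K (dimension 2) consists of the simplices:

  0-simplices (6): a, b, c, d, e, f
  1-simplices (12): ab, ac, af, bc, be, bf, cd, ce, cf, de, df, ef
  2-simplices (6): abf, acf, bce, bef, cde, cdf

Hence C_0 ≅ Z^6, C_1 ≅ Z^12, C_2 ≅ Z^6.

The boundary map ∂_1: C_1 → C_0 is given by ∂[p,q] = [q] − [p]. For instance
  ∂af = f − a.
The 6×12 boundary matrix has rank 5 and Smith normal form diag(1,1,1,1,1).

Boundary ∂_2: C_2 → C_1 maps a triangle to the signed sum of its edges. For instance
  ∂cde = de − ce + cd,
  ∂bef = ef − bf + be.
As a 12×6 matrix over Z this has rank 6, with invariant factors (1,1,1,1,1,1).

Reading off H_k = ker ∂_k / im ∂_{k+1}:

  H_0: rank C_0 − rank ∂_1 = 6 − 5 = 1, and the invariant factors of ∂_1 are all 1, so H_0 = Z.

H_0 ≅ Z.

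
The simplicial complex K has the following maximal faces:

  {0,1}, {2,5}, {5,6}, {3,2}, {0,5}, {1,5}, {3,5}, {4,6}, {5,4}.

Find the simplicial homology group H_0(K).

H_0 = Z.

K has 7 vertices, 9 edges.
rank ∂_0 = 0, rank ∂_1 = 6 ⇒ b_0 = 7 − 0 − 6 = 1; all invariant factors of ∂_1 are 1 so no torsion. So H_0 = Z.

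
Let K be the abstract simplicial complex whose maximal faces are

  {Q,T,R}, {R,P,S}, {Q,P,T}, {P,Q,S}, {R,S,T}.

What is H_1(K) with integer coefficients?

Fix the vertex order P < Q < R < S < T and write every simplex with vertices in increasing order. Then dim K = 2 and the simplices of K are:

  0-simplices (5): P, Q, R, S, T
  1-simplices (10): PQ, PR, PS, PT, QR, QS, QT, RS, RT, ST
  2-simplices (5): PQS, PQT, PRS, QRT, RST

giving chain groups C_0 ≅ Z^5, C_1 ≅ Z^10, C_2 ≅ Z^5.

Boundary ∂_1: C_1 → C_0 is given by ∂[p,q] = [q] − [p].
This gives a 5×10 integer matrix of rank 4; reducing to Smith normal form yields diagonal entries (1,1,1,1).

Boundary ∂_2: C_2 → C_1 acts by ∂[p,q,r] = [q,r] − [p,r] + [p,q]. For instance
  ∂QRT = RT − QT + QR,
  ∂RST = ST − RT + RS.
As a 10×5 matrix over Z this has rank 5, with invariant factors (1,1,1,1,1).

Computing H_k = (kernel of ∂_k) / (image of ∂_{k+1}):

  H_1: rank ker ∂_1 − rank ∂_2 = (10 − 4) − 5 = 1, and the invariant factors of ∂_2 are all 1, so H_1 = Z.

H_1 = Z.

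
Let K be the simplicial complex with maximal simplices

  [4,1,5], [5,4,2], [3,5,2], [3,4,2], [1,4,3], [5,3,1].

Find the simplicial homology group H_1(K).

K has 5 vertices, 9 edges, 6 triangles.
rank ∂_1 = 4, rank ∂_2 = 5 ⇒ b_1 = 9 − 4 − 5 = 0; all invariant factors of ∂_2 are 1 so no torsion. So H_1 = 0.

H_1 = 0.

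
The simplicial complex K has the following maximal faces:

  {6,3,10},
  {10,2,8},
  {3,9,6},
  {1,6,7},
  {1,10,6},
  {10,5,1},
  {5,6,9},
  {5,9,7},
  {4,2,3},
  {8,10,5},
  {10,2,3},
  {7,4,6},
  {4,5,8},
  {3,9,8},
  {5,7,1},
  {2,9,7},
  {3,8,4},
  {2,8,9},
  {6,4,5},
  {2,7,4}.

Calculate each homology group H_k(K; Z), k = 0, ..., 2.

We work with the vertex ordering 1 < 2 < 3 < 4 < 5 < 6 < 7 < 8 < 9 < 10. The simplices of K, each written with vertices in increasing order, are:

  0-simplices (10): [1], [2], [3], [4], [5], [6], [7], [8], [9], [10]
  1-simplices (30): (30 of them)
  2-simplices (20): (20 of them)

so the chain groups are C_0 ≅ Z^10, C_1 ≅ Z^30, C_2 ≅ Z^20.

∂_1: C_1 → C_0 sends each edge [p,q] (with p < q) to q − p.
As a 10×30 matrix over Z this has rank 9, with invariant factors (1,1,1,1,1,1,1,1,1).

The boundary map ∂_2: C_2 → C_1 sends each 2-simplex [p,q,r] to [q,r] − [p,r] + [p,q]. For instance
  ∂[2,4,7] = [4,7] − [2,7] + [2,4],
  ∂[1,6,7] = [6,7] − [1,7] + [1,6].
This gives a 30×20 integer matrix of rank 20; reducing to Smith normal form yields diagonal entries (1,1,1,1,1,1,1,1,1,1,1,1,1,1,1,1,1,1,1,2).

From H_k ≅ ker(∂_k) / im(∂_{k+1}) we obtain:

  H_0: rank C_0 − rank ∂_1 = 10 − 9 = 1, and the invariant factors of ∂_1 are all 1, so H_0 ≅ Z.
  H_1: rank ker ∂_1 − rank ∂_2 = (30 − 9) − 20 = 1, and ∂_2 has invariant factor 2 > 1, so H_1 ≅ Z ⊕ Z/2.
  H_2: rank ker ∂_2 − rank ∂_3 = (20 − 20) − 0 = 0, and there is no ∂_3, so H_2 ≅ 0.

(K is a triangulation of the Klein bottle.)

H_0 = Z,  H_1 = Z ⊕ Z/2,  H_2 = 0.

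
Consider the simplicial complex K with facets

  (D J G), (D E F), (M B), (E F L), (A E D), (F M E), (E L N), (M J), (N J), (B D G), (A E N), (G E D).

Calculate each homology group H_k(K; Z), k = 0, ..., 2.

Fix the vertex order A < B < D < E < F < G < J < L < M < N and write every simplex with vertices in increasing order. Then dim K = 2 and the simplices of K are:

  0-simplices (10): A, B, D, E, F, G, J, L, M, N
  1-simplices (21): AD, AE, AN, BD, BG, BM, DE, DF, DG, DJ, EF, EG, EL, EM, EN, FL, FM, GJ, JM, JN, LN
  2-simplices (9): ADE, AEN, BDG, DEF, DEG, DGJ, EFL, EFM, ELN

Hence C_0 ≅ Z^10, C_1 ≅ Z^21, C_2 ≅ Z^9.

The boundary map ∂_1: C_1 → C_0 is given by ∂[p,q] = [q] − [p]. For instance
  ∂FL = L − F.
The 10×21 boundary matrix has rank 9 and Smith normal form diag(1,1,1,1,1,1,1,1,1).

Boundary ∂_2: C_2 → C_1 acts by ∂[p,q,r] = [q,r] − [p,r] + [p,q]. For instance
  ∂ELN = LN − EN + EL,
  ∂ADE = DE − AE + AD.
As a 21×9 matrix over Z this has rank 9, with invariant factors (1,1,1,1,1,1,1,1,1).

Reading off H_k = ker ∂_k / im ∂_{k+1}:

  H_0: rank C_0 − rank ∂_1 = 10 − 9 = 1, and the invariant factors of ∂_1 are all 1, so H_0 = Z.
  H_1: rank ker ∂_1 − rank ∂_2 = (21 − 9) − 9 = 3, and the invariant factors of ∂_2 are all 1, so H_1 = Z^3.
  H_2: rank ker ∂_2 − rank ∂_3 = (9 − 9) − 0 = 0, and there is no ∂_3, so H_2 = 0.

As a check, the Euler characteristic is 10 − 21 + 9 = -2, which agrees with 1 − 3 + 0 = -2.

H_0 = Z,  H_1 = Z^3,  H_2 = 0.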